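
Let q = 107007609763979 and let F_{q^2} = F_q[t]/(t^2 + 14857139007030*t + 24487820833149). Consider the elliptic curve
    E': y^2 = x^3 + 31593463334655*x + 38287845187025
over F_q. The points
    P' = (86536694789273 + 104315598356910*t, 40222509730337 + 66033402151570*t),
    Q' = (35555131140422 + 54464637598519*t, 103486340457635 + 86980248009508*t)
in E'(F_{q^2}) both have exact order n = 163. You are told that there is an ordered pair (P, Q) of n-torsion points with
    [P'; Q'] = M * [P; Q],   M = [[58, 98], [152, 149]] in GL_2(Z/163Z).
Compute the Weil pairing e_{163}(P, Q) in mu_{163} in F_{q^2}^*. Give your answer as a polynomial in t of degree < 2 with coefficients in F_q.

Alternating bilinearity on E[163] (values in mu_{163} in F_{107007609763979^2}) gives e(P',Q') = e(P,Q)^det(M).
Hence e(P,Q) = e(P',Q')^{19} where 19 = 103^{-1} mod 163.
n = 163 = (10100011)_2 (8 bits, wt 4); accumulate f_{163,P'}(Q'+S)/f_{163,P'}(S) along the 7-step ladder.
So e_{163}(P',Q') = 19791369445410 + 77451534339875*t.
Thus e_{163}(P,Q) = 70089409622665 + 35969756208323*t.

70089409622665 + 35969756208323*t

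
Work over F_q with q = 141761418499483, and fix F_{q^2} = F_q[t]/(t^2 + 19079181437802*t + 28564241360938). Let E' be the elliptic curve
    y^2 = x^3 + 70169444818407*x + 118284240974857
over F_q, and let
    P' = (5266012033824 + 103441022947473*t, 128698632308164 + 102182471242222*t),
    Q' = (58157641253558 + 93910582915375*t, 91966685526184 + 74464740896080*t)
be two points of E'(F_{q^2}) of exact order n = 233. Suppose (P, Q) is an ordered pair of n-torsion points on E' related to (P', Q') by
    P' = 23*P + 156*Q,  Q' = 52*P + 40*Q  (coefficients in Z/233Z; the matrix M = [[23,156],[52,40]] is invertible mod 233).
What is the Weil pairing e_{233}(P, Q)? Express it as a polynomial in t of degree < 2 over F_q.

140158097253984 + 127903040057277*t

The 233-Weil pairing on E[233] over F_{141761418499483} is alternating-bilinear: e_{233}(P',Q') = e_{233}(P,Q)^det(M).
Inverting 31 mod 233: 218. Thus e_{233}(P,Q) = e(P',Q')^{218}.
Build f_{233,P'} and f_{233,Q'} via the 8-bit ladder of 233=11101001_2; evaluate at shifted divisors; quotient in F_{141761418499483^2}.
So e_{233}(P',Q') = 69272833839318 + 1869516129505*t.
Hence e(P,Q) = 140158097253984 + 127903040057277*t in F_{141761418499483^2}^*.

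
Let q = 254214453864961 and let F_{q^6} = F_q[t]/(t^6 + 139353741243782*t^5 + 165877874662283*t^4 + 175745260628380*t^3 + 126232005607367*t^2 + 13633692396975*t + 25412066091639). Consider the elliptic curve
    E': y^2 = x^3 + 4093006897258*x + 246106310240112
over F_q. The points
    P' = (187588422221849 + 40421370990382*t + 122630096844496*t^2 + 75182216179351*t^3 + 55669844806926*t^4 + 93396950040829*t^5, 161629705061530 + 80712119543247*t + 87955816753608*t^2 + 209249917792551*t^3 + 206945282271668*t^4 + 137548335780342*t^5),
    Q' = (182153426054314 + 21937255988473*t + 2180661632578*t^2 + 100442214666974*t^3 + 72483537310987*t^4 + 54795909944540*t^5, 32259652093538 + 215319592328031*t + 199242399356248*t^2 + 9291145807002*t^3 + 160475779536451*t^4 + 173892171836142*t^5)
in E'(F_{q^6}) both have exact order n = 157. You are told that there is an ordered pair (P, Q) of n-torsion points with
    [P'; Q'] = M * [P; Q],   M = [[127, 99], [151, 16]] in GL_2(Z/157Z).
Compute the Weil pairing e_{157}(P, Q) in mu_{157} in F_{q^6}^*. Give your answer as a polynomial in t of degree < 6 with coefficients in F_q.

Since e_{157}(P,P)=e_{157}(Q,Q)=1 and e_{157}(Q,P)=e_{157}(P,Q)^{-1}, expanding e_{157}(127*P + 99*Q,151*P + 16*Q) leaves e(P,Q)^det(M).
Inverting 114 mod 157: 73. Thus e_{157}(P,Q) = e(P',Q')^{73}.
Miller loop for e_{157} over F_{254214453864961^6}: bits of 157 = 10011101; 7 double steps + 4 add steps, l/v at each.
The quotient is 218195610156096 + 143400099063269*t + 97488559782665*t^2 + 93035277716884*t^3 + 34877609410684*t^4 + 66543503057688*t^5.
e_{157}(P,Q) = (218195610156096 + 143400099063269*t + 97488559782665*t^2 + 93035277716884*t^3 + 34877609410684*t^4 + 66543503057688*t^5)^{73} = 61454532908453 + 165197633485016*t + 77160834950775*t^2 + 139548070079662*t^3 + 69732746275462*t^4 + 80184216089939*t^5.

61454532908453 + 165197633485016*t + 77160834950775*t^2 + 139548070079662*t^3 + 69732746275462*t^4 + 80184216089939*t^5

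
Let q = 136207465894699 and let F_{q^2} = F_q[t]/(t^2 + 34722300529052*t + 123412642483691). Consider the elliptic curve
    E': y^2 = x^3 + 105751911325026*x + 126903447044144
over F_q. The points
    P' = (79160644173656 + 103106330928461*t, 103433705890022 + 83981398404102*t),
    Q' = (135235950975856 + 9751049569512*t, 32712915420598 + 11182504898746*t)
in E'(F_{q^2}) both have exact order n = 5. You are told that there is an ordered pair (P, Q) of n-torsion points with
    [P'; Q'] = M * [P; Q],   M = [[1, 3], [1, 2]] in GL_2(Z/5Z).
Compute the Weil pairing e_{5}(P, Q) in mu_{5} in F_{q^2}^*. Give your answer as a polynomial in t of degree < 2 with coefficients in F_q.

73243040824193 + 31454464277827*t

The 5-Weil pairing on E[5] over F_{136207465894699} is alternating-bilinear: e_{5}(P',Q') = e_{5}(P,Q)^det(M).
Inverting 4 mod 5: 4. Thus e_{5}(P,Q) = e(P',Q')^{4}.
Double-and-add over 101: 3-1 doublings, 2-1 additions; each step l_{T,T}/v_{2T} or l_{T,P'}/v at Q'+S for random S.
e_{5}(P',Q') = 34806047508005 + 104753001616872*t.
Finally e_{5}(P,Q) = 73243040824193 + 31454464277827*t.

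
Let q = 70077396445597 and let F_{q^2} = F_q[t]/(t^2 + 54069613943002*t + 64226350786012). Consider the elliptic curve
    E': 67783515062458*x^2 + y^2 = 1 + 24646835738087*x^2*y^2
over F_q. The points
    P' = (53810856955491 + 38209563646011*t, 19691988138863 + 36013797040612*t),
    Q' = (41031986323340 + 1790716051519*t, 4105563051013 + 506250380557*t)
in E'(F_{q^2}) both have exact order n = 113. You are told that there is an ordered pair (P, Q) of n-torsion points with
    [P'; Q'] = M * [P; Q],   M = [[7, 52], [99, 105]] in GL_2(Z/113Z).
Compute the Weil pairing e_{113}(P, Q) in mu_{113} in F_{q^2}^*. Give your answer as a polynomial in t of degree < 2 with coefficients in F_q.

Since e_{113}(P,P)=e_{113}(Q,Q)=1 and e_{113}(Q,P)=e_{113}(P,Q)^{-1}, expanding e_{113}(7*P + 52*Q,99*P + 105*Q) leaves e(P,Q)^det(M).
Hence e(P,Q) = e(P',Q')^{94} where 94 = 107^{-1} mod 113.
Edwards a_E,d_E -> Montgomery A=6008751328130,B=64243069916240 -> Weierstrass 4079235590297,66881280990381 via alpha=50443756689556,beta=28303518942492.
n = 113 = (1110001)_2 (7 bits, wt 4); accumulate f_{113,P'}(Q'+S)/f_{113,P'}(S) along the 6-step ladder.
So e_{113}(P',Q') = 37212154926686 + 64254491934817*t.
Finally e_{113}(P,Q) = 33542126469061 + 3928934258163*t.

33542126469061 + 3928934258163*t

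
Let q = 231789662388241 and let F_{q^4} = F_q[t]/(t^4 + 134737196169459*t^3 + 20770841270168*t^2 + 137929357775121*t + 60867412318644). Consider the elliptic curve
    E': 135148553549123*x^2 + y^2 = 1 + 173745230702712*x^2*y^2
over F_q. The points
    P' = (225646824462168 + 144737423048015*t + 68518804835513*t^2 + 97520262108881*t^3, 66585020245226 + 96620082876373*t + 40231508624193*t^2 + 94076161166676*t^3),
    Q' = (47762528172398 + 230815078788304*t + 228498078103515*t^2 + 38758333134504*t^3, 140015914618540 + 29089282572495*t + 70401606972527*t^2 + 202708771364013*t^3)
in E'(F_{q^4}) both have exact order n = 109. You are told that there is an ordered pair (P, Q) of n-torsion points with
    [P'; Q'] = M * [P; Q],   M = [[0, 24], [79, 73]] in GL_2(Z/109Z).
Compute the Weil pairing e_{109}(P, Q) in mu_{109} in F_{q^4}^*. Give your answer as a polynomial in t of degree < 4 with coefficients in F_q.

Alternating bilinearity on E[109] (values in mu_{109} in F_{231789662388241^4}) gives e(P',Q') = e(P,Q)^det(M).
Hence e(P,Q) = e(P',Q')^{38} where 38 = 66^{-1} mod 109.
Edwards a_E,d_E -> Montgomery A=8467493462705,B=135548463773859 -> Weierstrass 30896229735068,0 via alpha=90113907773346,beta=48298246308663.
Miller loop for e_{109} over F_{231789662388241^4}: bits of 109 = 1101101; 6 double steps + 4 add steps, l/v at each.
f_P(D_Q)/f_Q(D_P) = 55912895052818 + 230607527914860*t + 134347749781617*t^2 + 223771130584413*t^3.
Finally e_{109}(P,Q) = 117075371922242 + 48176580092294*t + 116084264575235*t^2 + 11671955572385*t^3.

117075371922242 + 48176580092294*t + 116084264575235*t^2 + 11671955572385*t^3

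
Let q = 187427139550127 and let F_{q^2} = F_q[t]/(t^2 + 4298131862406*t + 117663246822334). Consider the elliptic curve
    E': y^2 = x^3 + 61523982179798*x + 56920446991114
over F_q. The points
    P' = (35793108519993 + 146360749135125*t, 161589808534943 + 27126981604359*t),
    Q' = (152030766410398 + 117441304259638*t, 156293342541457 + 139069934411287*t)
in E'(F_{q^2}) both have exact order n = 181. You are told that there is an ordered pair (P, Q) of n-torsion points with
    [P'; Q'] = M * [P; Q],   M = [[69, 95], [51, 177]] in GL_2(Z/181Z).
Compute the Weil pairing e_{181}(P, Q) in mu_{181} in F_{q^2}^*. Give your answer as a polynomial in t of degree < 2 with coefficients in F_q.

The 181-Weil pairing on E[181] over F_{187427139550127} is alternating-bilinear: e_{181}(P',Q') = e_{181}(P,Q)^det(M).
69*177 - 95*51 = 7368; reduced mod 181: det = 128, inverse 140.
8-bit Miller (10110101) on E'/F_{187427139550127} with a'=61523982179798, b'=56920446991114: accumulate tangent/chord ratios at Q'+S and P'+S'.
The quotient is 101627404736943 + 8865584066184*t.
Raise to 140: e(P,Q) = 133715170504321 + 158917773238053*t in mu_{181}.

133715170504321 + 158917773238053*t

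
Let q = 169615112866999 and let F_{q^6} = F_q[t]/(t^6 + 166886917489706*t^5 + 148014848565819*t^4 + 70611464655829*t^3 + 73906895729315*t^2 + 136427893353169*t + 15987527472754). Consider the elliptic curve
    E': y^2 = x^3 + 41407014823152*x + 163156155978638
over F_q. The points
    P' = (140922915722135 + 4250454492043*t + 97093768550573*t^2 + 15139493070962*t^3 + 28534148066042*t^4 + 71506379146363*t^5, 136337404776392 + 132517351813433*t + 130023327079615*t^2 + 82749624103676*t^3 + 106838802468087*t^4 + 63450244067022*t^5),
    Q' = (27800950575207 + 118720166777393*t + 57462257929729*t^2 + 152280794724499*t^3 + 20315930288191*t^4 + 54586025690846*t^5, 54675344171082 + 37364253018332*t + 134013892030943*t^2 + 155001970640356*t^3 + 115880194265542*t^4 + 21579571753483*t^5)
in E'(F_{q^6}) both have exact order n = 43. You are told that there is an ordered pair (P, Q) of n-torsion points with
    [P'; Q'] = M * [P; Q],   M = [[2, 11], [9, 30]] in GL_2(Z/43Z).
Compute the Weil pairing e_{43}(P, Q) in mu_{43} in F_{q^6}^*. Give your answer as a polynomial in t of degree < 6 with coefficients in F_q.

56277210755374 + 117185408874024*t + 74690117654260*t^2 + 155302772378699*t^3 + 157435511864049*t^4 + 67456333295040*t^5

Under M = [[2,11],[9,30]] in GL_2(Z/43), e_{43}(P',Q') = e_{43}(P,Q)^(2*30-11*9 mod 43).
Hence e(P,Q) = e(P',Q')^{11} where 11 = 4^{-1} mod 43.
Miller loop for e_{43} over F_{169615112866999^6}: bits of 43 = 101011; 5 double steps + 3 add steps, l/v at each.
e_{43}(P',Q') = 74045392836562 + 132132402318701*t + 78073107600523*t^2 + 106167947331311*t^3 + 16760629427776*t^4 + 119124991088068*t^5.
Finally e_{43}(P,Q) = 56277210755374 + 117185408874024*t + 74690117654260*t^2 + 155302772378699*t^3 + 157435511864049*t^4 + 67456333295040*t^5.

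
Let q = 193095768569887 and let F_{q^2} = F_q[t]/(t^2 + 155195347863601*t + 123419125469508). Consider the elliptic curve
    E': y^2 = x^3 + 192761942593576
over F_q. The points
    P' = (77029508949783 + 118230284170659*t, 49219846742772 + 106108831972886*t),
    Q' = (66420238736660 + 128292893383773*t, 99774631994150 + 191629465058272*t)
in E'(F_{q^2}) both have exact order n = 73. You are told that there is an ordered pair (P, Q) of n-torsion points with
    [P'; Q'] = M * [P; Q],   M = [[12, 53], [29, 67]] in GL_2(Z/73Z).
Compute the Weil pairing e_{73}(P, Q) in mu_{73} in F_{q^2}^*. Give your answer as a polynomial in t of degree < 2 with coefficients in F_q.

Alternating bilinearity on E[73] (values in mu_{73} in F_{193095768569887^2}) gives e(P',Q') = e(P,Q)^det(M).
Hence e(P,Q) = e(P',Q')^{24} where 24 = 70^{-1} mod 73.
Double-and-add over 1001001: 7-1 doublings, 3-1 additions; each step l_{T,T}/v_{2T} or l_{T,P'}/v at Q'+S for random S.
The quotient is 79985081142880 + 17925421887050*t.
Finally e_{73}(P,Q) = 143636173021355 + 183046545889957*t.

143636173021355 + 183046545889957*t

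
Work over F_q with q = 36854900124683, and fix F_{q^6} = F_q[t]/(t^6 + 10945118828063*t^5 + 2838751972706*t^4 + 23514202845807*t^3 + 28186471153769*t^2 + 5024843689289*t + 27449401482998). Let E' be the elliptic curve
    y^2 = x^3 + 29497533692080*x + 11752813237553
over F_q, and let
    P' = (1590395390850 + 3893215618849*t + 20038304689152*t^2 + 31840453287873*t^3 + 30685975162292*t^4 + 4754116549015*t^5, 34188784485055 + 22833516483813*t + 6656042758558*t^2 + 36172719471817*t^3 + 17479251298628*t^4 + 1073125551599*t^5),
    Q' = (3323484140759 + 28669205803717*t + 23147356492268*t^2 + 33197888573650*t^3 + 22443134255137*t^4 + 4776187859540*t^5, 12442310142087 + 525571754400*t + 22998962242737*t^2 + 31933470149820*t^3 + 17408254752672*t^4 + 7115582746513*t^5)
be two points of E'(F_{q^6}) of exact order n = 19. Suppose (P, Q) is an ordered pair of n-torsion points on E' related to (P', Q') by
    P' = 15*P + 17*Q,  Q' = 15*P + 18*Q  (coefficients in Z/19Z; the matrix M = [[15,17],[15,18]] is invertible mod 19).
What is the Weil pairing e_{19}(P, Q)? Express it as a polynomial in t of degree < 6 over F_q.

Since e_{19}(P,P)=e_{19}(Q,Q)=1 and e_{19}(Q,P)=e_{19}(P,Q)^{-1}, expanding e_{19}(15*P + 17*Q,15*P + 18*Q) leaves e(P,Q)^det(M).
det M = 15*18 - 17*15 = 15 = 15 (mod 19); 15^{-1} = 14 (mod 19).
Run Miller on y^2=x^3+29497533692080*x+11752813237553 over F_{36854900124683}: ladder 10011 (5 bits); e = f_P(D_Q)/f_Q(D_P).
The quotient is 26547962966393 + 35317540860797*t + 442715780578*t^2 + 33159131542874*t^3 + 6136135882261*t^4 + 2150728699909*t^5.
(26547962966393 + 35317540860797*t + 442715780578*t^2 + 33159131542874*t^3 + 6136135882261*t^4 + 2150728699909*t^5)^{14} mod (36854900124683,f) = 11336688377849 + 18335244433087*t + 23241111937559*t^2 + 33821024002164*t^3 + 23165001399184*t^4 + 1361480565540*t^5.

11336688377849 + 18335244433087*t + 23241111937559*t^2 + 33821024002164*t^3 + 23165001399184*t^4 + 1361480565540*t^5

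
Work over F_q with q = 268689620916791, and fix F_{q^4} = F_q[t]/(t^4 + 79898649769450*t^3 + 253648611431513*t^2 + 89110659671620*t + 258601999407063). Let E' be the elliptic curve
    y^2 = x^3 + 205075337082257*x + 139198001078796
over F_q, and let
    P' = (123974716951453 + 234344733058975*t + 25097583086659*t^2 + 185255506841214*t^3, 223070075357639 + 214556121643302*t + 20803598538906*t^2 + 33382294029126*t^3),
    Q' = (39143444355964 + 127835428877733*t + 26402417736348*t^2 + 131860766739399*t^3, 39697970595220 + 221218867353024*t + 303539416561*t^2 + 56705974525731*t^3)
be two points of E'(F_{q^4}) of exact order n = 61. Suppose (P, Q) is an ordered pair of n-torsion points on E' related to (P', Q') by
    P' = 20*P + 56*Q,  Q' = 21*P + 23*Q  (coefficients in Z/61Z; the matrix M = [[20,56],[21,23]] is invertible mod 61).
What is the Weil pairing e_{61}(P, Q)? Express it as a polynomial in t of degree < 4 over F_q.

Under M = [[20,56],[21,23]] in GL_2(Z/61), e_{61}(P',Q') = e_{61}(P,Q)^(20*23-56*21 mod 61).
So e_{61}(P,Q) = e_{61}(P',Q')^{42}, since 16*42 = 1 mod 61.
Run Miller on y^2=x^3+205075337082257*x+139198001078796 over F_{268689620916791}: ladder 111101 (6 bits); e = f_P(D_Q)/f_Q(D_P).
e_{61}(P',Q') = 128999008781132 + 136756003654698*t + 14931875969922*t^2 + 123630905005217*t^3.
(128999008781132 + 136756003654698*t + 14931875969922*t^2 + 123630905005217*t^3)^{42} mod (268689620916791,f) = 111896965302328 + 40095407919059*t + 214633978099577*t^2 + 220045698330861*t^3.

111896965302328 + 40095407919059*t + 214633978099577*t^2 + 220045698330861*t^3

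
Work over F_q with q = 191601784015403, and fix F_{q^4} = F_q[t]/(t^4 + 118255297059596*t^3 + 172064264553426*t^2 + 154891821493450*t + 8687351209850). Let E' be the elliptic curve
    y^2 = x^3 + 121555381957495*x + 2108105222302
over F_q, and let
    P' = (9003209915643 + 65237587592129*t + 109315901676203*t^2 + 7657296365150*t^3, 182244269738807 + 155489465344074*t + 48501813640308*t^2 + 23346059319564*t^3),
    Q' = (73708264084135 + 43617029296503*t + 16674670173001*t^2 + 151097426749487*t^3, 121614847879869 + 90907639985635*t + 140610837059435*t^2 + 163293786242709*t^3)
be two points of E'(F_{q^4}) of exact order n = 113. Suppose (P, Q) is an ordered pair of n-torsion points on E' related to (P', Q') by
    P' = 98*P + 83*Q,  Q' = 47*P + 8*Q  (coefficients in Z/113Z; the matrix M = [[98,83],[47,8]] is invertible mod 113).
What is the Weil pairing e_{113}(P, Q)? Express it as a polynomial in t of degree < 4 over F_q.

Under M = [[98,83],[47,8]] in GL_2(Z/113), e_{113}(P',Q') = e_{113}(P,Q)^(98*8-83*47 mod 113).
98*8 - 83*47 = -3117; reduced mod 113: det = 47, inverse 101.
Double-and-add over 1110001: 7-1 doublings, 4-1 additions; each step l_{T,T}/v_{2T} or l_{T,P'}/v at Q'+S for random S.
The quotient is 105303793729379 + 46512313879933*t + 3165171863775*t^2 + 38881284547356*t^3.
Finally e_{113}(P,Q) = 88218848800972 + 87751119748797*t + 110796287004939*t^2 + 77381027487456*t^3.

88218848800972 + 87751119748797*t + 110796287004939*t^2 + 77381027487456*t^3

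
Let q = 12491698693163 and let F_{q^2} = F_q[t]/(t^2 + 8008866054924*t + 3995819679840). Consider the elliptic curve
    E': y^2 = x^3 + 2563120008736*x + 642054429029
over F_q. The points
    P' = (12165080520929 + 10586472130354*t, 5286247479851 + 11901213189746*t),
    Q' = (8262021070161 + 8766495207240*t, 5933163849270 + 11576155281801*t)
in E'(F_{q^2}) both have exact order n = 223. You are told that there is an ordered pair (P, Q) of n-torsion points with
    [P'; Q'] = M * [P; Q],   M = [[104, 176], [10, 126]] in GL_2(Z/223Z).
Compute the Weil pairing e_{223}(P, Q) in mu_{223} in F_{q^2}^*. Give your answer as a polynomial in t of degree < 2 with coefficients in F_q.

11051816121560 + 2541891081374*t

e_{223} is bilinear + alternating on E[223], so e_{223}(104*P + 176*Q, 10*P + 126*Q) = e_{223}(P,Q)^(104*126-176*10).
Inverting 194 mod 223: 123. Thus e_{223}(P,Q) = e(P',Q')^{123}.
Build f_{223,P'} and f_{223,Q'} via the 8-bit ladder of 223=11011111_2; evaluate at shifted divisors; quotient in F_{12491698693163^2}.
The quotient is 6320660998757 + 1453600831182*t.
Hence e(P,Q) = 11051816121560 + 2541891081374*t in F_{12491698693163^2}^*.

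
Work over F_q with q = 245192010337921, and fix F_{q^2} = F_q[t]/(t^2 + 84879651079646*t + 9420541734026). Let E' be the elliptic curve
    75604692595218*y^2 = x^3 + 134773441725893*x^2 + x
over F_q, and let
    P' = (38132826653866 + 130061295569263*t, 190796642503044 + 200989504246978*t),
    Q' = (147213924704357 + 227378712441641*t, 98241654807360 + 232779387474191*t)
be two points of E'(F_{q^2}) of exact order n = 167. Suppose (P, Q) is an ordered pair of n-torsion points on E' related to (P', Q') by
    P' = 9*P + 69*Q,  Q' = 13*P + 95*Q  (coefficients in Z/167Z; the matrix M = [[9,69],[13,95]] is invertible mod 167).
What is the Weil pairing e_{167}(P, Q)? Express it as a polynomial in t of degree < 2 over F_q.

Alternating bilinearity on E[167] (values in mu_{167} in F_{245192010337921^2}) gives e(P',Q') = e(P,Q)^det(M).
9*95 - 69*13 = -42; reduced mod 167: det = 125, inverse 163.
Undo Montgomery via alpha=239957891075001, beta=10356774364835: (a',b')=(65530577269419,172720311608396) over F_{245192010337921}.
8-bit Miller (10100111) on E'/F_{245192010337921} with a'=65530577269419, b'=172720311608396: accumulate tangent/chord ratios at Q'+S and P'+S'.
f_P(D_Q)/f_Q(D_P) = 109879903409211 + 95366295134697*t.
Finally e_{167}(P,Q) = 147724525488944 + 238903269852996*t.

147724525488944 + 238903269852996*t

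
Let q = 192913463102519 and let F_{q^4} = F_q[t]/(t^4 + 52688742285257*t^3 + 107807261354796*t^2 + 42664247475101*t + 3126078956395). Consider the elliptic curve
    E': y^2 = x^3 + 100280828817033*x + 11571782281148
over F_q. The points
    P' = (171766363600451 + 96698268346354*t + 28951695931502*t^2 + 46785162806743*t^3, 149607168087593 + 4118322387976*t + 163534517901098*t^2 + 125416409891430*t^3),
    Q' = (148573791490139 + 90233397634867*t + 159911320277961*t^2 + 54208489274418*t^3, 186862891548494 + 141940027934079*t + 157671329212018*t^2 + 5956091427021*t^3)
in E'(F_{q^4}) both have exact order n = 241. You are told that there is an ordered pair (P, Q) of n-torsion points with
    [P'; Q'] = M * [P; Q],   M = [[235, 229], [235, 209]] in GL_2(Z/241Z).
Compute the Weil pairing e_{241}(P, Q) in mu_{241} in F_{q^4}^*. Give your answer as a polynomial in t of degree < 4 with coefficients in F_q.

148216273047872 + 143883289993110*t + 82058980538607*t^2 + 119425704642370*t^3

Under M = [[235,229],[235,209]] in GL_2(Z/241), e_{241}(P',Q') = e_{241}(P,Q)^(235*209-229*235 mod 241).
So e_{241}(P,Q) = e_{241}(P',Q')^{239}, since 120*239 = 1 mod 241.
Double-and-add over 11110001: 8-1 doublings, 5-1 additions; each step l_{T,T}/v_{2T} or l_{T,P'}/v at Q'+S for random S.
So e_{241}(P',Q') = 9181666512704 + 179819119313343*t + 161444757434046*t^2 + 13560282372240*t^3.
Raise to 239: e(P,Q) = 148216273047872 + 143883289993110*t + 82058980538607*t^2 + 119425704642370*t^3 in mu_{241}.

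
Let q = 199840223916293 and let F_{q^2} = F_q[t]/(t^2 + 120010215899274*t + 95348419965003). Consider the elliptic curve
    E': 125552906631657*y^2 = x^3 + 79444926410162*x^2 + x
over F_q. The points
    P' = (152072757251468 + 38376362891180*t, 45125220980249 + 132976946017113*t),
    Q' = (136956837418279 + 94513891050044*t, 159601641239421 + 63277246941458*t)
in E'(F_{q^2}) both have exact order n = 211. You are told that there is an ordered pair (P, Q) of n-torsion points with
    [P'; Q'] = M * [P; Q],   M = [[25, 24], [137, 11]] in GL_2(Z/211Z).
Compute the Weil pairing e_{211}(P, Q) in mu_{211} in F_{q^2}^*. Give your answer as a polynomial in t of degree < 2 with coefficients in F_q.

93936496977001 + 139366367697494*t

The 211-Weil pairing on E[211] over F_{199840223916293} is alternating-bilinear: e_{211}(P',Q') = e_{211}(P,Q)^det(M).
25*11 - 24*137 = -3013; reduced mod 211: det = 152, inverse 118.
Montgomery->Weierstrass: x_W = 16967892740389*x+183094267647606, y_W=16967892740389*y on F_{199840223916293}; lands on y^2=x^3+64295788107864*x+3567305996558.
Miller loop for e_{211} over F_{199840223916293^2}: bits of 211 = 11010011; 7 double steps + 4 add steps, l/v at each.
e_{211}(P',Q') = 135417174997334 + 51751436575329*t.
Raise to 118: e(P,Q) = 93936496977001 + 139366367697494*t in mu_{211}.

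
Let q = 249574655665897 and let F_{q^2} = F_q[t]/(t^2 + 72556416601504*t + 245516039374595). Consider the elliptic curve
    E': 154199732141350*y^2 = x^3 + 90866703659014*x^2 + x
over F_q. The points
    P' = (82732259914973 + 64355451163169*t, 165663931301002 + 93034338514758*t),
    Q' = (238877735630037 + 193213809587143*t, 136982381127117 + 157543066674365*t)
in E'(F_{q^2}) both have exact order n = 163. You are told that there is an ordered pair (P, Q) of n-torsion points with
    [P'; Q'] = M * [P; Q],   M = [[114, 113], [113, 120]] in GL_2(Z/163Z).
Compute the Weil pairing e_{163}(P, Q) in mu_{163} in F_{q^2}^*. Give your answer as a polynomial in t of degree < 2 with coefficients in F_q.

77805692320586 + 101472496157298*t

e_{163}(aP+bQ,cP+dQ) = e_{163}(P,Q)^(ad-bc); with (a,b,c,d)=(114,113,113,120) this gives the det-163 law.
det M = 114*120 - 113*113 = 911 = 96 (mod 163); 96^{-1} = 90 (mod 163).
Undo Montgomery via alpha=82403153232800, beta=122090969559748: (a',b')=(106492818599712,137831472831197) over F_{249574655665897}.
Build f_{163,P'} and f_{163,Q'} via the 8-bit ladder of 163=10100011_2; evaluate at shifted divisors; quotient in F_{249574655665897^2}.
So e_{163}(P',Q') = 151872477581966 + 214654479666701*t.
Raise to 90: e(P,Q) = 77805692320586 + 101472496157298*t in mu_{163}.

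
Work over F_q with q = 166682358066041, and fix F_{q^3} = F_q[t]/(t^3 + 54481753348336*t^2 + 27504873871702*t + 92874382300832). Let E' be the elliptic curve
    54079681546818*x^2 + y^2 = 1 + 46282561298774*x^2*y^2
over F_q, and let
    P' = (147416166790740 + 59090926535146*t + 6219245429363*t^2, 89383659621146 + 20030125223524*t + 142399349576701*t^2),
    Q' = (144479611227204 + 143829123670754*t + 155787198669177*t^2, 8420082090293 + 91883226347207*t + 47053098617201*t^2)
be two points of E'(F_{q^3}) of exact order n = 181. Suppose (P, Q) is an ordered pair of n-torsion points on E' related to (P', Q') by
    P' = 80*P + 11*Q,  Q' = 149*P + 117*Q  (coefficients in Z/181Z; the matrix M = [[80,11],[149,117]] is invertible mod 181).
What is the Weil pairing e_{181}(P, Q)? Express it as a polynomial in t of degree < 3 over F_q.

Since e_{181}(P,P)=e_{181}(Q,Q)=1 and e_{181}(Q,P)=e_{181}(P,Q)^{-1}, expanding e_{181}(80*P + 11*Q,149*P + 117*Q) leaves e(P,Q)^det(M).
Hence e(P,Q) = e(P',Q')^{108} where 108 = 119^{-1} mod 181.
Map (x,y)_Ed via u=(1+y)/(1-y), v=(1+y)/((1-y)x) to Montgomery A=86370191384233,B=13136777081190; then to (a',b')=(84617184121749,129840141443717).
Build f_{181,P'} and f_{181,Q'} via the 8-bit ladder of 181=10110101_2; evaluate at shifted divisors; quotient in F_{166682358066041^3}.
f_P(D_Q)/f_Q(D_P) = 150844430031232 + 5943675403295*t + 121135575722918*t^2.
Hence e(P,Q) = 33339560943400 + 83191295324018*t + 93346813111654*t^2 in F_{166682358066041^3}^*.

33339560943400 + 83191295324018*t + 93346813111654*t^2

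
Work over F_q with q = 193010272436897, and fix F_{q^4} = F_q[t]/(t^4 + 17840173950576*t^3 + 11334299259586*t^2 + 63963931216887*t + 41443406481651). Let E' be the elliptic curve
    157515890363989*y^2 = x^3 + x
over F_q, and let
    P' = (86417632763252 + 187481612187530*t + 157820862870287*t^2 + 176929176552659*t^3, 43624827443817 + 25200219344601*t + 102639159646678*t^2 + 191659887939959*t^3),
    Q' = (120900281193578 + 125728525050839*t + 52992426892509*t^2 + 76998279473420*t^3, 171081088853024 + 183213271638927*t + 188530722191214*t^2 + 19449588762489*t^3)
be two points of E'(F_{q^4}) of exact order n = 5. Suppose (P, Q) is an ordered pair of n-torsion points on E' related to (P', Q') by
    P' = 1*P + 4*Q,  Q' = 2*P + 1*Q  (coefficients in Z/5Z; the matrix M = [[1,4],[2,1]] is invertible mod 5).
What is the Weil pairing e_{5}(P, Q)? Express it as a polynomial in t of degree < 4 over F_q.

Alternating bilinearity on E[5] (values in mu_{5} in F_{193010272436897^4}) gives e(P',Q') = e(P,Q)^det(M).
Hence e(P,Q) = e(P',Q')^{2} where 2 = 3^{-1} mod 5.
(x,y)|->(58959329252686x,58959329252686y) sends E' to y^2=x^3+29309989738247*x.
Run Miller on y^2=x^3+29309989738247*x over F_{193010272436897}: ladder 101 (3 bits); e = f_P(D_Q)/f_Q(D_P).
e_{5}(P',Q') = 122764710888011 + 51495189519877*t + 103588990502061*t^2 + 167695267772698*t^3.
Hence e(P,Q) = 127215904321962 + 162588107036806*t + 153110959455725*t^2 + 145600603768395*t^3 in F_{193010272436897^4}^*.

127215904321962 + 162588107036806*t + 153110959455725*t^2 + 145600603768395*t^3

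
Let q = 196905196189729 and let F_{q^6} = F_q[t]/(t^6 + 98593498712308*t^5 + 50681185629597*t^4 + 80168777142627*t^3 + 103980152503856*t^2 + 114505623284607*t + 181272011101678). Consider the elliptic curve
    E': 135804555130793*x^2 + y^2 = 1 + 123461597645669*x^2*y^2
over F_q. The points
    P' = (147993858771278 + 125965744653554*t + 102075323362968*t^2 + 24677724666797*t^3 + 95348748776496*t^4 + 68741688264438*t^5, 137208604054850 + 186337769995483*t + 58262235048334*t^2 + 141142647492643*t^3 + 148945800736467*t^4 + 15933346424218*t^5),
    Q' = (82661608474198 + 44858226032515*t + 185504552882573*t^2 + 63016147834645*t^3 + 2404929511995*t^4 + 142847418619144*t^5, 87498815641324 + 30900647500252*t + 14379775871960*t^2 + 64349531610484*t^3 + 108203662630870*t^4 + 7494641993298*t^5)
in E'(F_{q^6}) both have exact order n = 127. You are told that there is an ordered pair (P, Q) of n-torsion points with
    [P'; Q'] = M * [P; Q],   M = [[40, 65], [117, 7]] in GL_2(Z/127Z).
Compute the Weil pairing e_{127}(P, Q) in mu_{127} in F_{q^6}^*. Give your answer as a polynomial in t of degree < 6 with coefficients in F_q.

The 127-Weil pairing on E[127] over F_{196905196189729} is alternating-bilinear: e_{127}(P',Q') = e_{127}(P,Q)^det(M).
Hence e(P,Q) = e(P',Q')^{31} where 31 = 41^{-1} mod 127.
Map (x,y)_Ed via u=(1+y)/(1-y), v=(1+y)/((1-y)x) to Montgomery A=53664249852352,B=70810361663722; then to (a',b')=(58953998472286,32400113776054).
Build f_{127,P'} and f_{127,Q'} via the 7-bit ladder of 127=1111111_2; evaluate at shifted divisors; quotient in F_{196905196189729^6}.
So e_{127}(P',Q') = 132459902668812 + 142085073793901*t + 54360703985952*t^2 + 3227774069825*t^3 + 161385150324680*t^4 + 61188497049556*t^5.
Raise to 31: e(P,Q) = 26721759199652 + 161740887756721*t + 12415209982286*t^2 + 1537033874174*t^3 + 105137060561467*t^4 + 22705454763873*t^5 in mu_{127}.

26721759199652 + 161740887756721*t + 12415209982286*t^2 + 1537033874174*t^3 + 105137060561467*t^4 + 22705454763873*t^5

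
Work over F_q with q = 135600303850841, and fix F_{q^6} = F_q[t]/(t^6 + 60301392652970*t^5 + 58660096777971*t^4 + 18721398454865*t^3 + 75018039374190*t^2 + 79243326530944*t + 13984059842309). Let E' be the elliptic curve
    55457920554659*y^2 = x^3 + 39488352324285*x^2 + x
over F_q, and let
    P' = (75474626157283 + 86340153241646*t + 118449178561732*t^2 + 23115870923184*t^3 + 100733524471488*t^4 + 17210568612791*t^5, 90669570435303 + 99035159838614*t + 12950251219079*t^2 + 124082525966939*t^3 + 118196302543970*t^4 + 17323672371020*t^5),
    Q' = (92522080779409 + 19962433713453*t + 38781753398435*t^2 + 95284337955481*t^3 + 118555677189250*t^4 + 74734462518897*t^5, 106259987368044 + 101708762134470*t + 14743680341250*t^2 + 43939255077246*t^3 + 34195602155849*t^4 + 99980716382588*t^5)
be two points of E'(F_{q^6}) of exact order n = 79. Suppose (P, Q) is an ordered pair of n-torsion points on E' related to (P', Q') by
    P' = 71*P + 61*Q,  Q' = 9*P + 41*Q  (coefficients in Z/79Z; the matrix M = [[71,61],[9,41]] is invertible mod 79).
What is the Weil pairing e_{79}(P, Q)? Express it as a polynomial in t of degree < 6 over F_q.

e_{79}(aP+bQ,cP+dQ) = e_{79}(P,Q)^(ad-bc); with (a,b,c,d)=(71,61,9,41) this gives the det-79 law.
So e_{79}(P,Q) = e_{79}(P',Q')^{69}, since 71*69 = 1 mod 79.
(x,y)|->(22513457168140x+119898376045425,22513457168140y) sends E' to y^2=x^3+91101389792702*x+72078233547688.
Run Miller on y^2=x^3+91101389792702*x+72078233547688 over F_{135600303850841}: ladder 1001111 (7 bits); e = f_P(D_Q)/f_Q(D_P).
The quotient is 53166207077836 + 47319999648349*t + 112809577036169*t^2 + 52279010477269*t^3 + 70791074791416*t^4 + 63721441137129*t^5.
Thus e_{79}(P,Q) = 16536515025418 + 33620394977824*t + 87493808691470*t^2 + 55274996950199*t^3 + 58869166500605*t^4 + 125694977756155*t^5.

16536515025418 + 33620394977824*t + 87493808691470*t^2 + 55274996950199*t^3 + 58869166500605*t^4 + 125694977756155*t^5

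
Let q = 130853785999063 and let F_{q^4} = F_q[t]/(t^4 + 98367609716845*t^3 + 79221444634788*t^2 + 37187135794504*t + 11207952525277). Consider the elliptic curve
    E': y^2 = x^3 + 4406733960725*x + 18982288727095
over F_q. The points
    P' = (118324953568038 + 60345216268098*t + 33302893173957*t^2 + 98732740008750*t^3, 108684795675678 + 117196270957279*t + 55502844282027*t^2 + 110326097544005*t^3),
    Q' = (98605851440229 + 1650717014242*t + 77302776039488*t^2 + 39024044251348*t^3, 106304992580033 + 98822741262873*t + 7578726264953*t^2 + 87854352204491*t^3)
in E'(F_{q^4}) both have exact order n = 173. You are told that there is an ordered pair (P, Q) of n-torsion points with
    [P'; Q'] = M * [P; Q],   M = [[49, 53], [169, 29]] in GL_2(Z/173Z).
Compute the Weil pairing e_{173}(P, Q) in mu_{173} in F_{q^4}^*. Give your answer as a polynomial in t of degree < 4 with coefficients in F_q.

e_{173}(aP+bQ,cP+dQ) = e_{173}(P,Q)^(ad-bc); with (a,b,c,d)=(49,53,169,29) this gives the det-173 law.
Hence e(P,Q) = e(P',Q')^{107} where 107 = 76^{-1} mod 173.
8-bit Miller (10101101) on E'/F_{130853785999063} with a'=4406733960725, b'=18982288727095: accumulate tangent/chord ratios at Q'+S and P'+S'.
f_P(D_Q)/f_Q(D_P) = 108915261095949 + 30402457985673*t + 122426729790857*t^2 + 7766511866064*t^3.
(108915261095949 + 30402457985673*t + 122426729790857*t^2 + 7766511866064*t^3)^{107} mod (130853785999063,f) = 27134690488706 + 10846522819240*t + 119466225253093*t^2 + 100471437472860*t^3.

27134690488706 + 10846522819240*t + 119466225253093*t^2 + 100471437472860*t^3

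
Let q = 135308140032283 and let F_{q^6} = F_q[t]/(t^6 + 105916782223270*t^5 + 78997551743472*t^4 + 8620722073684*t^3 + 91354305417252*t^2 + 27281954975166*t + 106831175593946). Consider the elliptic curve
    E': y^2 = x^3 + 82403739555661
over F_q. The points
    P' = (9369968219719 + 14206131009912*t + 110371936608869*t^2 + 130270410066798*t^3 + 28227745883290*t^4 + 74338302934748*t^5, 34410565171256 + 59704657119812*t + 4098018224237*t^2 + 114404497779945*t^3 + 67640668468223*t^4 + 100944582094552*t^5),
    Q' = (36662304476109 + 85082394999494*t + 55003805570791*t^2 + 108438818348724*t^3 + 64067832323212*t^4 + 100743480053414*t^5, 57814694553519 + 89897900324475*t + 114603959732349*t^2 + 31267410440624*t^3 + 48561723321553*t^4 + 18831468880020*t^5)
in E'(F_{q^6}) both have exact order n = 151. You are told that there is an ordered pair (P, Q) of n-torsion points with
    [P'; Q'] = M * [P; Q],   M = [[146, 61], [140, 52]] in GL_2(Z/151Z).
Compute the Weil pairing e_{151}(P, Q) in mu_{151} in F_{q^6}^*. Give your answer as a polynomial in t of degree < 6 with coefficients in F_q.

e_{151} is bilinear + alternating on E[151], so e_{151}(146*P + 61*Q, 140*P + 52*Q) = e_{151}(P,Q)^(146*52-61*140).
146*52 - 61*140 = -948; reduced mod 151: det = 109, inverse 133.
Build f_{151,P'} and f_{151,Q'} via the 8-bit ladder of 151=10010111_2; evaluate at shifted divisors; quotient in F_{135308140032283^6}.
e_{151}(P',Q') = 130673501799472 + 66575503673437*t + 85116022397152*t^2 + 53411380574288*t^3 + 46603852396442*t^4 + 27268916623145*t^5.
Finally e_{151}(P,Q) = 109620053642316 + 53847140721748*t + 1890328203920*t^2 + 33106880720100*t^3 + 89387687475221*t^4 + 95381658047660*t^5.

109620053642316 + 53847140721748*t + 1890328203920*t^2 + 33106880720100*t^3 + 89387687475221*t^4 + 95381658047660*t^5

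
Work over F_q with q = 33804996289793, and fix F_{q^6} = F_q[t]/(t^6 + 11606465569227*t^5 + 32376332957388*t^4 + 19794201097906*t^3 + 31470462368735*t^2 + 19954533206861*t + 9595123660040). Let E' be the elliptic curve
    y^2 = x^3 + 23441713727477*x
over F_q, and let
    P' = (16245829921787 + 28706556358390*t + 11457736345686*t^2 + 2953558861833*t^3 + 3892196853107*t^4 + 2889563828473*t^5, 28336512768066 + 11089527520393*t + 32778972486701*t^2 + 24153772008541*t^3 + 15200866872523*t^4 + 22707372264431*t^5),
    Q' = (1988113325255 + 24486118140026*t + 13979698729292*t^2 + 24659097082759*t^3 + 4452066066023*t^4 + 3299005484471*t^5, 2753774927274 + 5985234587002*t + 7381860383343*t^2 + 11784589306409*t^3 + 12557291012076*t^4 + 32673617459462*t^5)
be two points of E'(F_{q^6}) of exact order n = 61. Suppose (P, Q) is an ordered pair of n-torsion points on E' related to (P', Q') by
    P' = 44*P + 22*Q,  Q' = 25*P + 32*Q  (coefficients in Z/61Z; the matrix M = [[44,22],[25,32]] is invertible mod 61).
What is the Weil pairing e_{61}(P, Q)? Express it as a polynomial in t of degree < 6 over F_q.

e_{61}(aP+bQ,cP+dQ) = e_{61}(P,Q)^(ad-bc); with (a,b,c,d)=(44,22,25,32) this gives the det-61 law.
Inverting 4 mod 61: 46. Thus e_{61}(P,Q) = e(P',Q')^{46}.
Miller loop for e_{61} over F_{33804996289793^6}: bits of 61 = 111101; 5 double steps + 4 add steps, l/v at each.
Result: e(P',Q') = 28177397829644 + 17394674746788*t + 30023156330530*t^2 + 24622617108789*t^3 + 20001379254458*t^4 + 11897741439505*t^5.
(28177397829644 + 17394674746788*t + 30023156330530*t^2 + 24622617108789*t^3 + 20001379254458*t^4 + 11897741439505*t^5)^{46} mod (33804996289793,f) = 14037149983729 + 8648819456597*t + 17006998221459*t^2 + 12561717419656*t^3 + 6628776945585*t^4 + 12624013218392*t^5.

14037149983729 + 8648819456597*t + 17006998221459*t^2 + 12561717419656*t^3 + 6628776945585*t^4 + 12624013218392*t^5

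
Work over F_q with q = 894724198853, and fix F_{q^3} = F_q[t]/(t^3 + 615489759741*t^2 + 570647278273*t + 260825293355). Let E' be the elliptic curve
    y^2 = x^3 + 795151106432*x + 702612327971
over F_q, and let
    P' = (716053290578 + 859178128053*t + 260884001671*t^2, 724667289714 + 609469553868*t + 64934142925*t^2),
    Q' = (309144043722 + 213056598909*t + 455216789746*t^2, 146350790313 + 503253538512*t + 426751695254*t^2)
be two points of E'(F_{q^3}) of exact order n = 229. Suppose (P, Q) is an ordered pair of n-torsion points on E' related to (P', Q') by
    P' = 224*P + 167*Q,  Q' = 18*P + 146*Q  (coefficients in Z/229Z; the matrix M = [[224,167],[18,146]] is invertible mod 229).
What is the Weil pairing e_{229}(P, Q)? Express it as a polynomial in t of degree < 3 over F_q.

842550358345 + 225678147710*t + 327078693908*t^2

Alternating bilinearity on E[229] (values in mu_{229} in F_{894724198853^3}) gives e(P',Q') = e(P,Q)^det(M).
det M = 224*146 - 167*18 = 29698 = 157 (mod 229); 157^{-1} = 194 (mod 229).
Build f_{229,P'} and f_{229,Q'} via the 8-bit ladder of 229=11100101_2; evaluate at shifted divisors; quotient in F_{894724198853^3}.
e_{229}(P',Q') = 345316586596 + 555551709225*t + 815639419288*t^2.
(345316586596 + 555551709225*t + 815639419288*t^2)^{194} mod (894724198853,f) = 842550358345 + 225678147710*t + 327078693908*t^2.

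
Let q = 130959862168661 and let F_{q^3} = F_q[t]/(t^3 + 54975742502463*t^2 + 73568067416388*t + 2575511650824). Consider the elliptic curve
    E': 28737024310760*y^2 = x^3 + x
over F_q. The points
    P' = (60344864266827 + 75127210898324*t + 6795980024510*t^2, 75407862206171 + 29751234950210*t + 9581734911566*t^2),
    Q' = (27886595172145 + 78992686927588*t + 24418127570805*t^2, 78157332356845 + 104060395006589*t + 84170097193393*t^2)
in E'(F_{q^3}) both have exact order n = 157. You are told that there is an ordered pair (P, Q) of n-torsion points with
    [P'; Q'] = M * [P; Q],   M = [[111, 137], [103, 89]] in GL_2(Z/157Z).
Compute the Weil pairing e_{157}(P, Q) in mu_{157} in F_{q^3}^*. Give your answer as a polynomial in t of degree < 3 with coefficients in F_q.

96676591799105 + 82357147843656*t + 58097113855741*t^2

Alternating bilinearity on E[157] (values in mu_{157} in F_{130959862168661^3}) gives e(P',Q') = e(P,Q)^det(M).
det(M) mod 157 = 7; its inverse in (Z/157)^* is 45 (check: 7*45 mod 157 = 1).
Undo Montgomery via alpha=0, beta=56371899060989: (a',b')=(1542710970341,0) over F_{130959862168661}.
Run Miller on y^2=x^3+1542710970341*x over F_{130959862168661}: ladder 10011101 (8 bits); e = f_P(D_Q)/f_Q(D_P).
Miller gives e_{157}(P',Q') = 11503823985175 + 128362130816916*t + 115116372182155*t^2 in F_{130959862168661^3}.
Raise to 45: e(P,Q) = 96676591799105 + 82357147843656*t + 58097113855741*t^2 in mu_{157}.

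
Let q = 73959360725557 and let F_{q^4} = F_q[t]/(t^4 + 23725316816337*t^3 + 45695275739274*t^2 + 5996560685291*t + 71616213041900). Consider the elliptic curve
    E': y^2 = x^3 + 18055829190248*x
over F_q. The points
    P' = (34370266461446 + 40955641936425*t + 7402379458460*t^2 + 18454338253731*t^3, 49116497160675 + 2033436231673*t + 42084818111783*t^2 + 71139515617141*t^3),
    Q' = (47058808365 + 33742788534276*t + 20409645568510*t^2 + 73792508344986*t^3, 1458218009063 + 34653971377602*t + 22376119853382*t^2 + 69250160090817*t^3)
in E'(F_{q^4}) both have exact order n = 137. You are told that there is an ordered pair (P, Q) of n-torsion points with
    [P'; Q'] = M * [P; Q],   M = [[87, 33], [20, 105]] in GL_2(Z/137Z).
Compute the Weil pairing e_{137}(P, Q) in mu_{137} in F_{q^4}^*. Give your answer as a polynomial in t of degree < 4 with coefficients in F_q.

62386939499163 + 1284995589343*t + 50766235858989*t^2 + 3096597503242*t^3

Since e_{137}(P,P)=e_{137}(Q,Q)=1 and e_{137}(Q,P)=e_{137}(P,Q)^{-1}, expanding e_{137}(87*P + 33*Q,20*P + 105*Q) leaves e(P,Q)^det(M).
det(M) mod 137 = 118; its inverse in (Z/137)^* is 36 (check: 118*36 mod 137 = 1).
8-bit Miller (10001001) on E'/F_{73959360725557} with a'=18055829190248, b'=0: accumulate tangent/chord ratios at Q'+S and P'+S'.
Miller gives e_{137}(P',Q') = 16438885402878 + 13905944951005*t + 58312910429674*t^2 + 21349682079584*t^3 in F_{73959360725557^4}.
Thus e_{137}(P,Q) = 62386939499163 + 1284995589343*t + 50766235858989*t^2 + 3096597503242*t^3.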